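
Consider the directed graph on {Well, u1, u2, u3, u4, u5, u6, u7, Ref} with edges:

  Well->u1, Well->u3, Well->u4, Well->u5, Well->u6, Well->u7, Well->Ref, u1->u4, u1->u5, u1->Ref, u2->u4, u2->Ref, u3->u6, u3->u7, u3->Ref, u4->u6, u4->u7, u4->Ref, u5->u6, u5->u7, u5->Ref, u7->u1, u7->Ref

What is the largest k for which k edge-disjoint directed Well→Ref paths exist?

6

Assign every edge capacity 1; by Menger, the answer equals the max flow.
Path Well→Ref (+1); total 1.
Path Well→u1→Ref (+1); total 2.
Path Well→u3→Ref (+1); total 3.
Path Well→u4→Ref (+1); total 4.
Path Well→u5→Ref (+1); total 5.
Path Well→u7→Ref (+1); total 6.
No residual Well→Ref path; max flow = 6.
Certifying cut of size 6: {Well→Ref, Well→u1, Well→u3, Well→u4, Well→u5, Well→u7}.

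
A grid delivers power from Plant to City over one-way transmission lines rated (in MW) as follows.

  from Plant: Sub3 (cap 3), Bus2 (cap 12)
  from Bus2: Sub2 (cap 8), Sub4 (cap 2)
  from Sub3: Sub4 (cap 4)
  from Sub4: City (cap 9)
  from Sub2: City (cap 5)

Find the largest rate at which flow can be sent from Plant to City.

Augment Plant→Bus2→Sub4→City: bottleneck 2, flow now 2.
Augment Plant→Bus2→Sub2→City: bottleneck 5, flow now 7.
Augment Plant→Sub3→Sub4→City: bottleneck 3, flow now 10.
No augmenting path remains; maximum flow = 10.
In the residual graph, reachable from Plant: {Plant, Bus2, Sub2}.
Min-cut edges: Plant→Sub3 (3), Bus2→Sub4 (2), Sub2→City (5); capacity 3 + 2 + 5 = 10.
This cut is saturated, so no flow can exceed 10.

10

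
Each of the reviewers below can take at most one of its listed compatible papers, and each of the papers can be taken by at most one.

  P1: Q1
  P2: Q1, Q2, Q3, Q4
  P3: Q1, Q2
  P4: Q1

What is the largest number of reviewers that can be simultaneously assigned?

3

Unit-capacity flow: source→left, listed edges, right→sink; max matching = max flow.
Augmenting path P1→Q1 (+1); matched 1.
Augmenting path P2→Q2 (+1); matched 2.
Augmenting path P3→Q2→P2→Q3 (+1); matched 3.
No augmenting path remains; maximum matching = 3.
König certificate: {P2, P3, Q1} is a vertex cover of size 3 (every listed pair touches it), so no matching can be larger.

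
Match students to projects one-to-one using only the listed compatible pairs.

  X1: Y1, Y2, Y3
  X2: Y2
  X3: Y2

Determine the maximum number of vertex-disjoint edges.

2

Unit-capacity flow: source→left, listed edges, right→sink; max matching = max flow.
Augmenting path X1→Y1 (+1); matched 1.
Augmenting path X2→Y2 (+1); matched 2.
No augmenting path remains; maximum matching = 2.
König certificate: {X1, Y2} is a vertex cover of size 2 (every listed pair touches it), so no matching can be larger.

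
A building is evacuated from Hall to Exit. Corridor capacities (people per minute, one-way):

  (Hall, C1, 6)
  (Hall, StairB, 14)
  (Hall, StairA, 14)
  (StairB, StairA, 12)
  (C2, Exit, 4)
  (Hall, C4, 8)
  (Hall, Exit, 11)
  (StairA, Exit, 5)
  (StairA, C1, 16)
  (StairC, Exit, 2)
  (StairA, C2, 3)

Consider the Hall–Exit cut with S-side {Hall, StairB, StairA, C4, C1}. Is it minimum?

Yes — it is a minimum cut (capacity 19).

Given cut capacity: 11 + 3 + 5 = 19.
Augment Hall→Exit: bottleneck 11, flow now 11.
Augment Hall→StairA→Exit: bottleneck 5, flow now 16.
Augment Hall→StairA→C2→Exit: bottleneck 3, flow now 19.
No augmenting path remains; maximum flow = 19.
Cut capacity 19 equals the max flow, so it is a minimum cut.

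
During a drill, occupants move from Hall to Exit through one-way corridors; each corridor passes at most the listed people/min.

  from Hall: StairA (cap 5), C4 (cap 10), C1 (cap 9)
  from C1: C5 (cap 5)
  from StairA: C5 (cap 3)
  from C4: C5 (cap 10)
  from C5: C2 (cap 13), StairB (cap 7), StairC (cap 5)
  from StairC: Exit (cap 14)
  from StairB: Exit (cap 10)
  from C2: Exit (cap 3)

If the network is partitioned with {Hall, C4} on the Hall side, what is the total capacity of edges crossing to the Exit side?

24

Edges leaving {Hall, C4}: Hall→C1 (9), Hall→StairA (5), C4→C5 (10).
Cut capacity = 9 + 5 + 10 = 24.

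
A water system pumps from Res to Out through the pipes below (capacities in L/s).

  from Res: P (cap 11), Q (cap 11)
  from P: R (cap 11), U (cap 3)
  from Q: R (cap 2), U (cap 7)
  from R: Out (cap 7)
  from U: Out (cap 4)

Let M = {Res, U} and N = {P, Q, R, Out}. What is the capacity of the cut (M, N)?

26

Edges leaving {Res, U}: Res→P (11), Res→Q (11), U→Out (4).
Cut capacity = 11 + 11 + 4 = 26.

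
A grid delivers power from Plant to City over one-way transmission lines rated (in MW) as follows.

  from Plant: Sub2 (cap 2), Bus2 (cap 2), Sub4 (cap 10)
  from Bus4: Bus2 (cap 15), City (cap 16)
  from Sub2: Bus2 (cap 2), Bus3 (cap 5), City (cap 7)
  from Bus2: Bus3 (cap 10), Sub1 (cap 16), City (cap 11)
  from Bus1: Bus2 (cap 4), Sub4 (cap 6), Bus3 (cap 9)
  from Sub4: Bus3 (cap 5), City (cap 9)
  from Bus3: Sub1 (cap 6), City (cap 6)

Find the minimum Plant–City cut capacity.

Augment Plant→Sub2→City: bottleneck 2, flow now 2.
Augment Plant→Bus2→City: bottleneck 2, flow now 4.
Augment Plant→Sub4→City: bottleneck 9, flow now 13.
Augment Plant→Sub4→Bus3→City: bottleneck 1, flow now 14.
No augmenting path remains; maximum flow = 14.
By max-flow min-cut, the minimum cut capacity equals the max flow.
In the residual graph, reachable from Plant: {Plant}.
Min-cut edges: Plant→Sub2 (2), Plant→Bus2 (2), Plant→Sub4 (10); capacity 2 + 2 + 10 = 14.

14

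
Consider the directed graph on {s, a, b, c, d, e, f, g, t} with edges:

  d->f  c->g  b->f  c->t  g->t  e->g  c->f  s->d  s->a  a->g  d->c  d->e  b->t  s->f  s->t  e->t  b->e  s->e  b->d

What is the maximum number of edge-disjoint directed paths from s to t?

Assign every edge capacity 1; by Menger, the answer equals the max flow.
Path s→t (+1); total 1.
Path s→e→t (+1); total 2.
Path s→a→g→t (+1); total 3.
Path s→d→c→t (+1); total 4.
No residual s→t path; max flow = 4.
Certifying cut of size 4: {s→a, s→d, s→e, s→t}.

4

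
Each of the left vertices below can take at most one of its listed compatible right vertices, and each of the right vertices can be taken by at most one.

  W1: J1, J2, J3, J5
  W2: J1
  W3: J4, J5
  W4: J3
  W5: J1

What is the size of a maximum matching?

Unit-capacity flow: source→left, listed edges, right→sink; max matching = max flow.
Augmenting path W1→J1 (+1); matched 1.
Augmenting path W3→J4 (+1); matched 2.
Augmenting path W4→J3 (+1); matched 3.
Augmenting path W2→J1→W1→J2 (+1); matched 4.
No augmenting path remains; maximum matching = 4.
König certificate: {W1, W3, W4, J1} is a vertex cover of size 4 (every listed pair touches it), so no matching can be larger.

4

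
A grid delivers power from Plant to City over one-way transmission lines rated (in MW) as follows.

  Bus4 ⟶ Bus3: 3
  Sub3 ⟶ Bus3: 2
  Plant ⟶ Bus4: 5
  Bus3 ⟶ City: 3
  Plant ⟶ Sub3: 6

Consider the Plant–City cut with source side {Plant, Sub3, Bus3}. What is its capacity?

Edges leaving {Plant, Sub3, Bus3}: Plant→Bus4 (5), Bus3→City (3).
Cut capacity = 5 + 3 = 8.

8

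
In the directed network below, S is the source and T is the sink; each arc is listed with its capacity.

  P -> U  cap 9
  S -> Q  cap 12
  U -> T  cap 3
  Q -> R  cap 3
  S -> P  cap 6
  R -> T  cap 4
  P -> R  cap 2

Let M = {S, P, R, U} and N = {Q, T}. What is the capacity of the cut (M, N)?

19

Edges leaving {S, P, R, U}: S→Q (12), R→T (4), U→T (3).
Cut capacity = 12 + 4 + 3 = 19.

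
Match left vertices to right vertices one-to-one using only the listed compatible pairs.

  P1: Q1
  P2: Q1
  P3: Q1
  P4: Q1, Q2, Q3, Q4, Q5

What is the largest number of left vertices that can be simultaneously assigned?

2

Unit-capacity flow: source→left, listed edges, right→sink; max matching = max flow.
Augmenting path P1→Q1 (+1); matched 1.
Augmenting path P4→Q2 (+1); matched 2.
No augmenting path remains; maximum matching = 2.
König certificate: {P4, Q1} is a vertex cover of size 2 (every listed pair touches it), so no matching can be larger.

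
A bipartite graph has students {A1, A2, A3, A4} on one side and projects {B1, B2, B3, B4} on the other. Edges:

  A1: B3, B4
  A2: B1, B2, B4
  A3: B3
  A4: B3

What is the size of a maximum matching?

Unit-capacity flow: source→left, listed edges, right→sink; max matching = max flow.
Augmenting path A1→B3 (+1); matched 1.
Augmenting path A2→B1 (+1); matched 2.
Augmenting path A3→B3→A1→B4 (+1); matched 3.
No augmenting path remains; maximum matching = 3.
König certificate: {A1, A2, B3} is a vertex cover of size 3 (every listed pair touches it), so no matching can be larger.

3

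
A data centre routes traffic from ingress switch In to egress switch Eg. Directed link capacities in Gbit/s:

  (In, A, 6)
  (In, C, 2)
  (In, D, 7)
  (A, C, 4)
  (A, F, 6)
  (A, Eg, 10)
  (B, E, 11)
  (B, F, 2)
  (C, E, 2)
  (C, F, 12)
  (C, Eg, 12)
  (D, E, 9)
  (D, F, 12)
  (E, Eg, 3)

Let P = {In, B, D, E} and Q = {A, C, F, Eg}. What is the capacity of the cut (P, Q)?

25

Edges leaving {In, B, D, E}: In→A (6), In→C (2), B→F (2), D→F (12), E→Eg (3).
Cut capacity = 6 + 2 + 2 + 12 + 3 = 25.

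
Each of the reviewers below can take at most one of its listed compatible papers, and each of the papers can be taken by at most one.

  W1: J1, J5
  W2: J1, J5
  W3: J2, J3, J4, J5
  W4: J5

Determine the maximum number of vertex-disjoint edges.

3

Unit-capacity flow: source→left, listed edges, right→sink; max matching = max flow.
Augmenting path W1→J1 (+1); matched 1.
Augmenting path W2→J5 (+1); matched 2.
Augmenting path W3→J2 (+1); matched 3.
No augmenting path remains; maximum matching = 3.
König certificate: {W3, J1, J5} is a vertex cover of size 3 (every listed pair touches it), so no matching can be larger.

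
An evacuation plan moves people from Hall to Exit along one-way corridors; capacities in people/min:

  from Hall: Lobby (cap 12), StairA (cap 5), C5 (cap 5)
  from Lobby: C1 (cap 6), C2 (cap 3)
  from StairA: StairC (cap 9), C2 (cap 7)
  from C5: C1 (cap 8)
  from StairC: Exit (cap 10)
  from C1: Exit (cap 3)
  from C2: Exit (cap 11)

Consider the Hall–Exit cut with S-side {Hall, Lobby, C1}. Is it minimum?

No — its capacity is 16, but the minimum cut has capacity 11.

Given cut capacity: 5 + 5 + 3 + 3 = 16.
Augment Hall→Lobby→C1→Exit: bottleneck 3, flow now 3.
Augment Hall→Lobby→C2→Exit: bottleneck 3, flow now 6.
Augment Hall→StairA→StairC→Exit: bottleneck 5, flow now 11.
No augmenting path remains; maximum flow = 11.
In the residual graph, reachable from Hall: {Hall, Lobby, C5, C1}.
Min-cut edges: Hall→StairA (5), Lobby→C2 (3), C1→Exit (3); capacity 5 + 3 + 3 = 11.
Cut capacity 16 exceeds the max flow 11, so it is not minimum.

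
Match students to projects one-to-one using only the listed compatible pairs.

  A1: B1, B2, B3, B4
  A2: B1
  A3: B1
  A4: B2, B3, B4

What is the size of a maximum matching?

Unit-capacity flow: source→left, listed edges, right→sink; max matching = max flow.
Augmenting path A1→B1 (+1); matched 1.
Augmenting path A4→B2 (+1); matched 2.
Augmenting path A2→B1→A1→B3 (+1); matched 3.
No augmenting path remains; maximum matching = 3.
König certificate: {A1, A4, B1} is a vertex cover of size 3 (every listed pair touches it), so no matching can be larger.

3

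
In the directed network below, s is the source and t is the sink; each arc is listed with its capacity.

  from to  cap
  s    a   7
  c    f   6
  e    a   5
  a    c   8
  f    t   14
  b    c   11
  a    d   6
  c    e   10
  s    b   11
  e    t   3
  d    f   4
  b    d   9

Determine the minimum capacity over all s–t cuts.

13

Augment s→a→c→e→t: bottleneck 3, flow now 3.
Augment s→a→c→f→t: bottleneck 4, flow now 7.
Augment s→b→c→f→t: bottleneck 2, flow now 9.
Augment s→b→d→f→t: bottleneck 4, flow now 13.
No augmenting path remains; maximum flow = 13.
By max-flow min-cut, the minimum cut capacity equals the max flow.
In the residual graph, reachable from s: {s, a, b, c, d, e}.
Min-cut edges: c→f (6), d→f (4), e→t (3); capacity 6 + 4 + 3 = 13.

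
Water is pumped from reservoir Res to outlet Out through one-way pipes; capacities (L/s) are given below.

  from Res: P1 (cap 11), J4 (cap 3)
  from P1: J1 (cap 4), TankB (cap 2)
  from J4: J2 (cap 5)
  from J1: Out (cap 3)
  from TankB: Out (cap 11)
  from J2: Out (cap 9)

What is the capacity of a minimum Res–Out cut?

8

Augment Res→P1→J1→Out: bottleneck 3, flow now 3.
Augment Res→P1→TankB→Out: bottleneck 2, flow now 5.
Augment Res→J4→J2→Out: bottleneck 3, flow now 8.
No augmenting path remains; maximum flow = 8.
By max-flow min-cut, the minimum cut capacity equals the max flow.
In the residual graph, reachable from Res: {Res, P1, J1}.
Min-cut edges: Res→J4 (3), P1→TankB (2), J1→Out (3); capacity 3 + 2 + 3 = 8.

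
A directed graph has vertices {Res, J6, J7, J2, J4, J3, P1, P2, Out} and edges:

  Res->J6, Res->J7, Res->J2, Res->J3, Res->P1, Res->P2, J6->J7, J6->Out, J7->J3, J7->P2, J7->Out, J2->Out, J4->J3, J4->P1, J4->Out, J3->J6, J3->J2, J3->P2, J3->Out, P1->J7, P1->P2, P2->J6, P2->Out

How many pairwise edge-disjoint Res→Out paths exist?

5

Assign every edge capacity 1; by Menger, the answer equals the max flow.
Path Res→J6→Out (+1); total 1.
Path Res→J7→Out (+1); total 2.
Path Res→J2→Out (+1); total 3.
Path Res→J3→Out (+1); total 4.
Path Res→P2→Out (+1); total 5.
No residual Res→Out path; max flow = 5.
Certifying cut of size 5: {J2→Out, J3→Out, J6→Out, J7→Out, P2→Out}.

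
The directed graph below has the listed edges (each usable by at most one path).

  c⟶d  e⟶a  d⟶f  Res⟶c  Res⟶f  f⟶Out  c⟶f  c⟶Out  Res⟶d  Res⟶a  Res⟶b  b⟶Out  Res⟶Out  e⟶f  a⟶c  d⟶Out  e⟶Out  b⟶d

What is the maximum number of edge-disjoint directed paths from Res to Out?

Assign every edge capacity 1; by Menger, the answer equals the max flow.
Path Res→Out (+1); total 1.
Path Res→b→Out (+1); total 2.
Path Res→c→Out (+1); total 3.
Path Res→d→Out (+1); total 4.
Path Res→f→Out (+1); total 5.
No residual Res→Out path; max flow = 5.
Certifying cut of size 5: {Res→Out, Res→b, c→Out, d→Out, f→Out}.

5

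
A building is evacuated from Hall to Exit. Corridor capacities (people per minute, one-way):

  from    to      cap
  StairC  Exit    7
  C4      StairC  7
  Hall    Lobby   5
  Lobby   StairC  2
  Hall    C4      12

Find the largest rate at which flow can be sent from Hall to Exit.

7

Augment Hall→Lobby→StairC→Exit: bottleneck 2, flow now 2.
Augment Hall→C4→StairC→Exit: bottleneck 5, flow now 7.
No augmenting path remains; maximum flow = 7.
In the residual graph, reachable from Hall: {Hall, Lobby, C4, StairC}.
Min-cut edges: StairC→Exit (7); capacity 7 = 7.
This cut is saturated, so no flow can exceed 7.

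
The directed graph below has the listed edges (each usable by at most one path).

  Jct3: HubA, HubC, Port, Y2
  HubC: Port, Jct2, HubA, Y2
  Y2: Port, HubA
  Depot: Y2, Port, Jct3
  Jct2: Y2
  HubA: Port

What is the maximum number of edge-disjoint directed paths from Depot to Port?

Assign every edge capacity 1; by Menger, the answer equals the max flow.
Path Depot→Port (+1); total 1.
Path Depot→Jct3→Port (+1); total 2.
Path Depot→Y2→Port (+1); total 3.
No residual Depot→Port path; max flow = 3.
Certifying cut of size 3: {Depot→Jct3, Depot→Port, Depot→Y2}.

3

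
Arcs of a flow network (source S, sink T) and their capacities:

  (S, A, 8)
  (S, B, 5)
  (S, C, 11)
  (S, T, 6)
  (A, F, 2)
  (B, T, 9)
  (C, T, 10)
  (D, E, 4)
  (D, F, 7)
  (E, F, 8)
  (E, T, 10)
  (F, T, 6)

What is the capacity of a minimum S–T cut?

Augment S→T: bottleneck 6, flow now 6.
Augment S→B→T: bottleneck 5, flow now 11.
Augment S→C→T: bottleneck 10, flow now 21.
Augment S→A→F→T: bottleneck 2, flow now 23.
No augmenting path remains; maximum flow = 23.
By max-flow min-cut, the minimum cut capacity equals the max flow.
In the residual graph, reachable from S: {S, A, C}.
Min-cut edges: S→B (5), S→T (6), A→F (2), C→T (10); capacity 5 + 6 + 2 + 10 = 23.

23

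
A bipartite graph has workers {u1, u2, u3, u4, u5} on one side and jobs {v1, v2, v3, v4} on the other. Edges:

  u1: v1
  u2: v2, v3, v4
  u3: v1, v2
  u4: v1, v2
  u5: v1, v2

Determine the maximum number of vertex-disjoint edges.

3

Unit-capacity flow: source→left, listed edges, right→sink; max matching = max flow.
Augmenting path u1→v1 (+1); matched 1.
Augmenting path u2→v2 (+1); matched 2.
Augmenting path u3→v2→u2→v3 (+1); matched 3.
No augmenting path remains; maximum matching = 3.
König certificate: {u2, v1, v2} is a vertex cover of size 3 (every listed pair touches it), so no matching can be larger.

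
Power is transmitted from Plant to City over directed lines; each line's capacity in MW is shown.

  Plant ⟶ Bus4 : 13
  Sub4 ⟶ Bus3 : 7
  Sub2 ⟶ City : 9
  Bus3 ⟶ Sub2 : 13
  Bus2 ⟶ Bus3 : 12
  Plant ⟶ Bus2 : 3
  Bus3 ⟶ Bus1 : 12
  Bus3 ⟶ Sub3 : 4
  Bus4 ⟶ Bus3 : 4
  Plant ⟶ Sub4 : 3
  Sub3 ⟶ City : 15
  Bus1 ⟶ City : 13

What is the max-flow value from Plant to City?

Augment Plant→Sub4→Bus3→Sub2→City: bottleneck 3, flow now 3.
Augment Plant→Bus2→Bus3→Sub2→City: bottleneck 3, flow now 6.
Augment Plant→Bus4→Bus3→Sub2→City: bottleneck 3, flow now 9.
Augment Plant→Bus4→Bus3→Bus1→City: bottleneck 1, flow now 10.
No augmenting path remains; maximum flow = 10.
In the residual graph, reachable from Plant: {Plant, Bus4}.
Min-cut edges: Plant→Sub4 (3), Plant→Bus2 (3), Bus4→Bus3 (4); capacity 3 + 3 + 4 = 10.
This cut is saturated, so no flow can exceed 10.

10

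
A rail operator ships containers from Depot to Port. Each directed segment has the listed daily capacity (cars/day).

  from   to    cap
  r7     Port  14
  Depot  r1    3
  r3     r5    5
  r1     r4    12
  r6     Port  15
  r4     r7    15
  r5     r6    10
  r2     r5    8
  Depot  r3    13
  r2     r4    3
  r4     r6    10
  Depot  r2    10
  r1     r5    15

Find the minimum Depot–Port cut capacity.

16

Augment Depot→r1→r4→r6→Port: bottleneck 3, flow now 3.
Augment Depot→r2→r4→r6→Port: bottleneck 3, flow now 6.
Augment Depot→r2→r5→r6→Port: bottleneck 7, flow now 13.
Augment Depot→r3→r5→r6→Port: bottleneck 2, flow now 15.
Augment Depot→r3→r5→r6→r4→r7→Port: bottleneck 1, flow now 16. (uses reverse residual edge)
No augmenting path remains; maximum flow = 16.
By max-flow min-cut, the minimum cut capacity equals the max flow.
In the residual graph, reachable from Depot: {Depot, r2, r3, r5}.
Min-cut edges: Depot→r1 (3), r2→r4 (3), r5→r6 (10); capacity 3 + 3 + 10 = 16.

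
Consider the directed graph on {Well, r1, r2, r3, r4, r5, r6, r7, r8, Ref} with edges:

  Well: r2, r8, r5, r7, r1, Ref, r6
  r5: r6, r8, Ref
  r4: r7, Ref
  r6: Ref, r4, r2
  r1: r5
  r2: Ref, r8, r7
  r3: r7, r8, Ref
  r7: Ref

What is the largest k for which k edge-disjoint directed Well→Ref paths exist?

Assign every edge capacity 1; by Menger, the answer equals the max flow.
Path Well→Ref (+1); total 1.
Path Well→r2→Ref (+1); total 2.
Path Well→r5→Ref (+1); total 3.
Path Well→r6→Ref (+1); total 4.
Path Well→r7→Ref (+1); total 5.
Path Well→r1→r5→r6→r4→Ref (+1); total 6.
No residual Well→Ref path; max flow = 6.
Certifying cut of size 6: {Well→Ref, Well→r1, Well→r2, Well→r5, Well→r6, Well→r7}.

6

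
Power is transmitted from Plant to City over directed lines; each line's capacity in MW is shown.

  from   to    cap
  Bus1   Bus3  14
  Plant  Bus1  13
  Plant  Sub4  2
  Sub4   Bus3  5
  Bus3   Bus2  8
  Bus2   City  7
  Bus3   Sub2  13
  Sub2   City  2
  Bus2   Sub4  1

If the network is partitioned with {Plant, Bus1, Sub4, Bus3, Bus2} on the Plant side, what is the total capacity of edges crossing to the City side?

20

Edges leaving {Plant, Bus1, Sub4, Bus3, Bus2}: Bus3→Sub2 (13), Bus2→City (7).
Cut capacity = 13 + 7 = 20.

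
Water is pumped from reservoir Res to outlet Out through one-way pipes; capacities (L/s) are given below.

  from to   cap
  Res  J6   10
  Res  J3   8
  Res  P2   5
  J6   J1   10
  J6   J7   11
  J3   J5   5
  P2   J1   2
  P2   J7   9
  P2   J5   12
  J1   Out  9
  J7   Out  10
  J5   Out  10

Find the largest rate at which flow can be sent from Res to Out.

Augment Res→J6→J1→Out: bottleneck 9, flow now 9.
Augment Res→J6→J7→Out: bottleneck 1, flow now 10.
Augment Res→J3→J5→Out: bottleneck 5, flow now 15.
Augment Res→P2→J7→Out: bottleneck 5, flow now 20.
No augmenting path remains; maximum flow = 20.
In the residual graph, reachable from Res: {Res, J3}.
Min-cut edges: Res→J6 (10), Res→P2 (5), J3→J5 (5); capacity 10 + 5 + 5 = 20.
This cut is saturated, so no flow can exceed 20.

20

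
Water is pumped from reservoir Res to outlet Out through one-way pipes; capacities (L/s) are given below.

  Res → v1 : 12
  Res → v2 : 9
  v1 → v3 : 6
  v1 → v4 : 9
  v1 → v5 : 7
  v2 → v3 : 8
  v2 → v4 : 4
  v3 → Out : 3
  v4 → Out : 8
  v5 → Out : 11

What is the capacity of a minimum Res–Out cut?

Augment Res→v1→v3→Out: bottleneck 3, flow now 3.
Augment Res→v1→v4→Out: bottleneck 8, flow now 11.
Augment Res→v1→v5→Out: bottleneck 1, flow now 12.
Augment Res→v2→v3→v1→v5→Out: bottleneck 3, flow now 15. (uses reverse residual edge)
Augment Res→v2→v4→v1→v5→Out: bottleneck 3, flow now 18. (uses reverse residual edge)
No augmenting path remains; maximum flow = 18.
By max-flow min-cut, the minimum cut capacity equals the max flow.
In the residual graph, reachable from Res: {Res, v1, v2, v3, v4}.
Min-cut edges: v1→v5 (7), v3→Out (3), v4→Out (8); capacity 7 + 3 + 8 = 18.

18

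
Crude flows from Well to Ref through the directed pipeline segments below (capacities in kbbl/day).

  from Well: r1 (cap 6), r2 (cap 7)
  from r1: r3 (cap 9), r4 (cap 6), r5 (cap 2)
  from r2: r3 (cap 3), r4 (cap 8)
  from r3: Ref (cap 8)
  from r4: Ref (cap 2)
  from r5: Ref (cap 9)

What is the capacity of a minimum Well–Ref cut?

11

Augment Well→r1→r3→Ref: bottleneck 6, flow now 6.
Augment Well→r2→r3→Ref: bottleneck 2, flow now 8.
Augment Well→r2→r4→Ref: bottleneck 2, flow now 10.
Augment Well→r2→r3→r1→r5→Ref: bottleneck 1, flow now 11. (uses reverse residual edge)
No augmenting path remains; maximum flow = 11.
By max-flow min-cut, the minimum cut capacity equals the max flow.
In the residual graph, reachable from Well: {Well, r2, r4}.
Min-cut edges: Well→r1 (6), r2→r3 (3), r4→Ref (2); capacity 6 + 3 + 2 = 11.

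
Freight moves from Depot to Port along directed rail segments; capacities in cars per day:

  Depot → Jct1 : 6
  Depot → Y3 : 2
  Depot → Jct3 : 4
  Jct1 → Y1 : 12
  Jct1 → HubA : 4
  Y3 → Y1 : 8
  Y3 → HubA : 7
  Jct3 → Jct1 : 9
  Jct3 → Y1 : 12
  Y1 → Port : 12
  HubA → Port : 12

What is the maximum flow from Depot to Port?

Augment Depot→Jct1→Y1→Port: bottleneck 6, flow now 6.
Augment Depot→Y3→Y1→Port: bottleneck 2, flow now 8.
Augment Depot→Jct3→Y1→Port: bottleneck 4, flow now 12.
No augmenting path remains; maximum flow = 12.
In the residual graph, reachable from Depot: {Depot}.
Min-cut edges: Depot→Jct1 (6), Depot→Y3 (2), Depot→Jct3 (4); capacity 6 + 2 + 4 = 12.
This cut is saturated, so no flow can exceed 12.

12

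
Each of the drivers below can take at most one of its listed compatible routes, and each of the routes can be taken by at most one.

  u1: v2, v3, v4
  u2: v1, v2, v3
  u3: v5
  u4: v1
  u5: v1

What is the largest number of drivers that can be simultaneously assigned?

4

Unit-capacity flow: source→left, listed edges, right→sink; max matching = max flow.
Augmenting path u1→v2 (+1); matched 1.
Augmenting path u2→v1 (+1); matched 2.
Augmenting path u3→v5 (+1); matched 3.
Augmenting path u4→v1→u2→v3 (+1); matched 4.
No augmenting path remains; maximum matching = 4.
König certificate: {u1, u2, u3, v1} is a vertex cover of size 4 (every listed pair touches it), so no matching can be larger.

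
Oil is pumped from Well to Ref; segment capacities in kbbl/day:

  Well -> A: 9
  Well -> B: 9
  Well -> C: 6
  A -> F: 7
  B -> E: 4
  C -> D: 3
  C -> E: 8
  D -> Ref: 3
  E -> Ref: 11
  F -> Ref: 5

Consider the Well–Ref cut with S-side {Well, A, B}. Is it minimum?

No — its capacity is 17, but the minimum cut has capacity 15.

Given cut capacity: 6 + 7 + 4 = 17.
Augment Well→A→F→Ref: bottleneck 5, flow now 5.
Augment Well→B→E→Ref: bottleneck 4, flow now 9.
Augment Well→C→D→Ref: bottleneck 3, flow now 12.
Augment Well→C→E→Ref: bottleneck 3, flow now 15.
No augmenting path remains; maximum flow = 15.
In the residual graph, reachable from Well: {Well, A, B, F}.
Min-cut edges: Well→C (6), B→E (4), F→Ref (5); capacity 6 + 4 + 5 = 15.
Cut capacity 17 exceeds the max flow 15, so it is not minimum.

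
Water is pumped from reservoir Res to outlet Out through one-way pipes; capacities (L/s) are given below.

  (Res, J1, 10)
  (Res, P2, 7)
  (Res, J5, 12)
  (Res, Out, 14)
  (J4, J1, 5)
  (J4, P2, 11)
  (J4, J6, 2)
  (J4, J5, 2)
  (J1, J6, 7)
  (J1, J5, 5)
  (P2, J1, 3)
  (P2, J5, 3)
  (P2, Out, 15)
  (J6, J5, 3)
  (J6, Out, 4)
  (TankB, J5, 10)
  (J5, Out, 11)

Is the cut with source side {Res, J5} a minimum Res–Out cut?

Given cut capacity: 10 + 7 + 14 + 11 = 42.
Augment Res→Out: bottleneck 14, flow now 14.
Augment Res→P2→Out: bottleneck 7, flow now 21.
Augment Res→J5→Out: bottleneck 11, flow now 32.
Augment Res→J1→J6→Out: bottleneck 4, flow now 36.
No augmenting path remains; maximum flow = 36.
In the residual graph, reachable from Res: {Res, J1, J6, J5}.
Min-cut edges: Res→P2 (7), Res→Out (14), J6→Out (4), J5→Out (11); capacity 7 + 14 + 4 + 11 = 36.
Cut capacity 42 exceeds the max flow 36, so it is not minimum.

No — its capacity is 42, but the minimum cut has capacity 36.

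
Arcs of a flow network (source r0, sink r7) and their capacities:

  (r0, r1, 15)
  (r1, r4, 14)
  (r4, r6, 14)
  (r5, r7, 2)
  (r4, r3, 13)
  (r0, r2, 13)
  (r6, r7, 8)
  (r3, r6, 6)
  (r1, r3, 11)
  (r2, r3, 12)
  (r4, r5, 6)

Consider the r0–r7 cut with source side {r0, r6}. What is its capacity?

Edges leaving {r0, r6}: r0→r1 (15), r0→r2 (13), r6→r7 (8).
Cut capacity = 15 + 13 + 8 = 36.

36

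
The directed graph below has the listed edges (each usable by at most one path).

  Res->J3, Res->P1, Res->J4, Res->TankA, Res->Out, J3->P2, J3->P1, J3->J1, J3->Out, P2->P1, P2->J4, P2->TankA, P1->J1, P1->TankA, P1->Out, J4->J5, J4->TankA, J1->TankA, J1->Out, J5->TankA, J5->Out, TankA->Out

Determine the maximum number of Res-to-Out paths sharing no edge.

5

Assign every edge capacity 1; by Menger, the answer equals the max flow.
Path Res→Out (+1); total 1.
Path Res→J3→Out (+1); total 2.
Path Res→P1→Out (+1); total 3.
Path Res→TankA→Out (+1); total 4.
Path Res→J4→J5→Out (+1); total 5.
No residual Res→Out path; max flow = 5.
Certifying cut of size 5: {Res→J3, Res→J4, Res→Out, Res→P1, Res→TankA}.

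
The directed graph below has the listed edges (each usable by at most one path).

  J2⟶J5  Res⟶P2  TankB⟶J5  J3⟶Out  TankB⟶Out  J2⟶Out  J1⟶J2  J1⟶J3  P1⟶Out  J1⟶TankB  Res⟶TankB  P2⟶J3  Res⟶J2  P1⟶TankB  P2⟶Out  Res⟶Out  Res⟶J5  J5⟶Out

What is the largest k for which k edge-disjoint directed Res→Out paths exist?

Assign every edge capacity 1; by Menger, the answer equals the max flow.
Path Res→Out (+1); total 1.
Path Res→J2→Out (+1); total 2.
Path Res→P2→Out (+1); total 3.
Path Res→TankB→Out (+1); total 4.
Path Res→J5→Out (+1); total 5.
No residual Res→Out path; max flow = 5.
Certifying cut of size 5: {Res→J2, Res→J5, Res→Out, Res→P2, Res→TankB}.

5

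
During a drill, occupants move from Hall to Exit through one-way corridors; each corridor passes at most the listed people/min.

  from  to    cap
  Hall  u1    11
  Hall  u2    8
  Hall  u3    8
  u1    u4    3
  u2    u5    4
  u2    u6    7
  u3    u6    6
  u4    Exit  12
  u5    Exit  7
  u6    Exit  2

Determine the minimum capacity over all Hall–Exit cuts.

9

Augment Hall→u1→u4→Exit: bottleneck 3, flow now 3.
Augment Hall→u2→u5→Exit: bottleneck 4, flow now 7.
Augment Hall→u2→u6→Exit: bottleneck 2, flow now 9.
No augmenting path remains; maximum flow = 9.
By max-flow min-cut, the minimum cut capacity equals the max flow.
In the residual graph, reachable from Hall: {Hall, u1, u2, u3, u6}.
Min-cut edges: u1→u4 (3), u2→u5 (4), u6→Exit (2); capacity 3 + 4 + 2 = 9.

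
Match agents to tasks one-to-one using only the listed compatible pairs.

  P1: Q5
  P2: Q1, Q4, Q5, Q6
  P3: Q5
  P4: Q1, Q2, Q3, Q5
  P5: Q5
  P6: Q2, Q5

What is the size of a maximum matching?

Unit-capacity flow: source→left, listed edges, right→sink; max matching = max flow.
Augmenting path P1→Q5 (+1); matched 1.
Augmenting path P2→Q1 (+1); matched 2.
Augmenting path P4→Q2 (+1); matched 3.
Augmenting path P6→Q2→P4→Q3 (+1); matched 4.
No augmenting path remains; maximum matching = 4.
König certificate: {P2, P4, P6, Q5} is a vertex cover of size 4 (every listed pair touches it), so no matching can be larger.

4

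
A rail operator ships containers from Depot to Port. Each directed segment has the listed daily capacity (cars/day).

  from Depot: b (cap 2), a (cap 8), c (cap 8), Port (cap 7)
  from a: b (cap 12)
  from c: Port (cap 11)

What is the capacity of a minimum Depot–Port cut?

Augment Depot→Port: bottleneck 7, flow now 7.
Augment Depot→c→Port: bottleneck 8, flow now 15.
No augmenting path remains; maximum flow = 15.
By max-flow min-cut, the minimum cut capacity equals the max flow.
In the residual graph, reachable from Depot: {Depot, a, b}.
Min-cut edges: Depot→c (8), Depot→Port (7); capacity 8 + 7 = 15.

15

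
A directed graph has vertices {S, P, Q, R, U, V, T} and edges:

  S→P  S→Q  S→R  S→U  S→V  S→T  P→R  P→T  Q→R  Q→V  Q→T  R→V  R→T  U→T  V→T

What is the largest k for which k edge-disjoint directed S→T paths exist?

Assign every edge capacity 1; by Menger, the answer equals the max flow.
Path S→T (+1); total 1.
Path S→P→T (+1); total 2.
Path S→Q→T (+1); total 3.
Path S→R→T (+1); total 4.
Path S→U→T (+1); total 5.
Path S→V→T (+1); total 6.
No residual S→T path; max flow = 6.
Certifying cut of size 6: {S→P, S→Q, S→R, S→T, S→U, S→V}.

6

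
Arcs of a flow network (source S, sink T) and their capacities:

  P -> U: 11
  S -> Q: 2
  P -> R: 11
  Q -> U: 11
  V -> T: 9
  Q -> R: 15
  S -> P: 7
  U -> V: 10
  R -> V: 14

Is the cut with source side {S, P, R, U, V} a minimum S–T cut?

No — its capacity is 11, but the minimum cut has capacity 9.

Given cut capacity: 2 + 9 = 11.
Augment S→P→R→V→T: bottleneck 7, flow now 7.
Augment S→Q→R→V→T: bottleneck 2, flow now 9.
No augmenting path remains; maximum flow = 9.
In the residual graph, reachable from S: {S}.
Min-cut edges: S→P (7), S→Q (2); capacity 7 + 2 = 9.
Cut capacity 11 exceeds the max flow 9, so it is not minimum.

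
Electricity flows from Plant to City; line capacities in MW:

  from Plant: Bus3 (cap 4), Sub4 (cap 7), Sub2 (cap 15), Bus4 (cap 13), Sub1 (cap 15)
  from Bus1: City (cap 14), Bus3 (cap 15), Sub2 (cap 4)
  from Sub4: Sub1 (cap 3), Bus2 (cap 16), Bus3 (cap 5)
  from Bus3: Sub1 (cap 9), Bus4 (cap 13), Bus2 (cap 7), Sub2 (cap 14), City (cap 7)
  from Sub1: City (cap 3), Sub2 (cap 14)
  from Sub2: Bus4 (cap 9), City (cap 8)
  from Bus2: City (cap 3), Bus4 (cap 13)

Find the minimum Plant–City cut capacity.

Augment Plant→Bus3→City: bottleneck 4, flow now 4.
Augment Plant→Sub1→City: bottleneck 3, flow now 7.
Augment Plant→Sub2→City: bottleneck 8, flow now 15.
Augment Plant→Sub4→Bus3→City: bottleneck 3, flow now 18.
Augment Plant→Sub4→Bus2→City: bottleneck 3, flow now 21.
No augmenting path remains; maximum flow = 21.
By max-flow min-cut, the minimum cut capacity equals the max flow.
In the residual graph, reachable from Plant: {Plant, Sub4, Bus3, Sub1, Sub2, Bus2, Bus4}.
Min-cut edges: Bus3→City (7), Sub1→City (3), Sub2→City (8), Bus2→City (3); capacity 7 + 3 + 8 + 3 = 21.

21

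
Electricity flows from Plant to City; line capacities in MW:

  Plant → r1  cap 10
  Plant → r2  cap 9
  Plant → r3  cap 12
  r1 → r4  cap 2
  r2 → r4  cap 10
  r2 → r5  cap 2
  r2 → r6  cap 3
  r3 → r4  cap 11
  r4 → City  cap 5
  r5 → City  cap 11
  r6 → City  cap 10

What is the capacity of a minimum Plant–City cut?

Augment Plant→r1→r4→City: bottleneck 2, flow now 2.
Augment Plant→r2→r4→City: bottleneck 3, flow now 5.
Augment Plant→r2→r5→City: bottleneck 2, flow now 7.
Augment Plant→r2→r6→City: bottleneck 3, flow now 10.
No augmenting path remains; maximum flow = 10.
By max-flow min-cut, the minimum cut capacity equals the max flow.
In the residual graph, reachable from Plant: {Plant, r1, r2, r3, r4}.
Min-cut edges: r2→r5 (2), r2→r6 (3), r4→City (5); capacity 2 + 3 + 5 = 10.

10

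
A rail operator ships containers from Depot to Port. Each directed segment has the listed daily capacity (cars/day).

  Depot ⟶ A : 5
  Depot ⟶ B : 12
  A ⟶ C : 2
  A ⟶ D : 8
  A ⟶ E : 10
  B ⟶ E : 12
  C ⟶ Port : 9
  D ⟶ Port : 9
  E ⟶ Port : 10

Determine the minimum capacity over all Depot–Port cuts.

Augment Depot→A→C→Port: bottleneck 2, flow now 2.
Augment Depot→A→D→Port: bottleneck 3, flow now 5.
Augment Depot→B→E→Port: bottleneck 10, flow now 15.
No augmenting path remains; maximum flow = 15.
By max-flow min-cut, the minimum cut capacity equals the max flow.
In the residual graph, reachable from Depot: {Depot, B, E}.
Min-cut edges: Depot→A (5), E→Port (10); capacity 5 + 10 = 15.

15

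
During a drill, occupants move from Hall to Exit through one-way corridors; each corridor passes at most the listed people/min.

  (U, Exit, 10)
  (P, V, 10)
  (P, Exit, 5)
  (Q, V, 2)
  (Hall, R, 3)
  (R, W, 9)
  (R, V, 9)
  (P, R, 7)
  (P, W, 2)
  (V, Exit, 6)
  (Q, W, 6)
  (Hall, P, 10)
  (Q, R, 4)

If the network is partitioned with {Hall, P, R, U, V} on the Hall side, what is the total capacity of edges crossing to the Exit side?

32

Edges leaving {Hall, P, R, U, V}: P→W (2), P→Exit (5), R→W (9), U→Exit (10), V→Exit (6).
Cut capacity = 2 + 5 + 9 + 10 + 6 = 32.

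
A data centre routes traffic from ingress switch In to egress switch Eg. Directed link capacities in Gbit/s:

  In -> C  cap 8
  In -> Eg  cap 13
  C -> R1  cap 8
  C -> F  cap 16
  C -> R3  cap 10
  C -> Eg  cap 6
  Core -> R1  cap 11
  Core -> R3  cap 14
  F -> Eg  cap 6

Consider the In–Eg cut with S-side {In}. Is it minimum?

Yes — it is a minimum cut (capacity 21).

Given cut capacity: 8 + 13 = 21.
Augment In→Eg: bottleneck 13, flow now 13.
Augment In→C→Eg: bottleneck 6, flow now 19.
Augment In→C→F→Eg: bottleneck 2, flow now 21.
No augmenting path remains; maximum flow = 21.
Cut capacity 21 equals the max flow, so it is a minimum cut.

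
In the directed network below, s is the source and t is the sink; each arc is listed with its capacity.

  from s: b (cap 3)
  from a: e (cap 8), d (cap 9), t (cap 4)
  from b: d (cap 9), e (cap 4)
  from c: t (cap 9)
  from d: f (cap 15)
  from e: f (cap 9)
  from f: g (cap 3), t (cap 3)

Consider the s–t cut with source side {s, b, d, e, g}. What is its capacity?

24

Edges leaving {s, b, d, e, g}: d→f (15), e→f (9).
Cut capacity = 15 + 9 = 24.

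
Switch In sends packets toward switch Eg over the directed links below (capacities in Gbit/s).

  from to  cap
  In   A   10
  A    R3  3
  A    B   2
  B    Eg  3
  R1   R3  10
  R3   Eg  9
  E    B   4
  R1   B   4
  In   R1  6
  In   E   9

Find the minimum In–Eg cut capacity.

12

Augment In→R1→B→Eg: bottleneck 3, flow now 3.
Augment In→R1→R3→Eg: bottleneck 3, flow now 6.
Augment In→A→R3→Eg: bottleneck 3, flow now 9.
Augment In→A→B→R1→R3→Eg: bottleneck 2, flow now 11. (uses reverse residual edge)
Augment In→E→B→R1→R3→Eg: bottleneck 1, flow now 12. (uses reverse residual edge)
No augmenting path remains; maximum flow = 12.
By max-flow min-cut, the minimum cut capacity equals the max flow.
In the residual graph, reachable from In: {In, A, E, B}.
Min-cut edges: In→R1 (6), A→R3 (3), B→Eg (3); capacity 6 + 3 + 3 = 12.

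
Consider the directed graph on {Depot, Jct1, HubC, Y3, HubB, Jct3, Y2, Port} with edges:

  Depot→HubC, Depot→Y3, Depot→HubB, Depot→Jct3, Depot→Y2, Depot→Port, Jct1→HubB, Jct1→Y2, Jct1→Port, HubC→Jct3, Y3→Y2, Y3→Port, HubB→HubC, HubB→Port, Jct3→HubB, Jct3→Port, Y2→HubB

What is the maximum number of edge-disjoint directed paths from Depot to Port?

4

Assign every edge capacity 1; by Menger, the answer equals the max flow.
Path Depot→Port (+1); total 1.
Path Depot→Y3→Port (+1); total 2.
Path Depot→HubB→Port (+1); total 3.
Path Depot→Jct3→Port (+1); total 4.
No residual Depot→Port path; max flow = 4.
Certifying cut of size 4: {Depot→Port, Depot→Y3, HubB→Port, Jct3→Port}.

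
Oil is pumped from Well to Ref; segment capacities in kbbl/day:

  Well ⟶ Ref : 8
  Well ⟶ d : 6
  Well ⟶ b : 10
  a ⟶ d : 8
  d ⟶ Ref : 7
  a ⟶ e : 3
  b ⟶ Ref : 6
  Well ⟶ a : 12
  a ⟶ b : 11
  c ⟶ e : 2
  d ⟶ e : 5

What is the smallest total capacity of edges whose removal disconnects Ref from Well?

21

Augment Well→Ref: bottleneck 8, flow now 8.
Augment Well→b→Ref: bottleneck 6, flow now 14.
Augment Well→d→Ref: bottleneck 6, flow now 20.
Augment Well→a→d→Ref: bottleneck 1, flow now 21.
No augmenting path remains; maximum flow = 21.
By max-flow min-cut, the minimum cut capacity equals the max flow.
In the residual graph, reachable from Well: {Well, a, b, d, e}.
Min-cut edges: Well→Ref (8), b→Ref (6), d→Ref (7); capacity 8 + 6 + 7 = 21.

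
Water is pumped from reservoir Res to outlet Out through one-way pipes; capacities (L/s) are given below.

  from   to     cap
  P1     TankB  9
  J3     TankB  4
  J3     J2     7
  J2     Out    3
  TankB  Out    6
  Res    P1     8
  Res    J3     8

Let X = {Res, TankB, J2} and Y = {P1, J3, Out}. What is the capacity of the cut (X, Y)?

Edges leaving {Res, TankB, J2}: Res→P1 (8), Res→J3 (8), TankB→Out (6), J2→Out (3).
Cut capacity = 8 + 8 + 6 + 3 = 25.

25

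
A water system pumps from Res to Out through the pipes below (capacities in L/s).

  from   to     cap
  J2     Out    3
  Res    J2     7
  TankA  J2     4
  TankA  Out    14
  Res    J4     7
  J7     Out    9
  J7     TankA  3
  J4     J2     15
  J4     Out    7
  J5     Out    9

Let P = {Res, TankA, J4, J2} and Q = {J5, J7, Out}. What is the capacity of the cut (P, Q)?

Edges leaving {Res, TankA, J4, J2}: TankA→Out (14), J4→Out (7), J2→Out (3).
Cut capacity = 14 + 7 + 3 = 24.

24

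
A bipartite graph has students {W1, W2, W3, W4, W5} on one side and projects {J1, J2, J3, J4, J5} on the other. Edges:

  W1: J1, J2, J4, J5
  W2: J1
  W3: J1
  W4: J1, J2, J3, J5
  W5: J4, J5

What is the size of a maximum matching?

Unit-capacity flow: source→left, listed edges, right→sink; max matching = max flow.
Augmenting path W1→J1 (+1); matched 1.
Augmenting path W4→J2 (+1); matched 2.
Augmenting path W5→J4 (+1); matched 3.
Augmenting path W2→J1→W1→J5 (+1); matched 4.
No augmenting path remains; maximum matching = 4.
König certificate: {W1, W4, W5, J1} is a vertex cover of size 4 (every listed pair touches it), so no matching can be larger.

4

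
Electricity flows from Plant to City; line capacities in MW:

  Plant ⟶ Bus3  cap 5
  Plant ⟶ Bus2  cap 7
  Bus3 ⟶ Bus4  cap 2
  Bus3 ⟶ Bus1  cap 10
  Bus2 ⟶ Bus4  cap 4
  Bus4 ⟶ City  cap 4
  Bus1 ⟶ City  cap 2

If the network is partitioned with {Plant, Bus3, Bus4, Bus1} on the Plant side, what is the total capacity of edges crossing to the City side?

13

Edges leaving {Plant, Bus3, Bus4, Bus1}: Plant→Bus2 (7), Bus4→City (4), Bus1→City (2).
Cut capacity = 7 + 4 + 2 = 13.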